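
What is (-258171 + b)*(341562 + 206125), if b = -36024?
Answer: -161126776965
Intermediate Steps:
(-258171 + b)*(341562 + 206125) = (-258171 - 36024)*(341562 + 206125) = -294195*547687 = -161126776965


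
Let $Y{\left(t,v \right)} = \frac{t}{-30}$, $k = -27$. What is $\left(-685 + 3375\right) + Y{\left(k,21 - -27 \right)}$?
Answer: $\frac{26909}{10} \approx 2690.9$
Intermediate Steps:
$Y{\left(t,v \right)} = - \frac{t}{30}$ ($Y{\left(t,v \right)} = t \left(- \frac{1}{30}\right) = - \frac{t}{30}$)
$\left(-685 + 3375\right) + Y{\left(k,21 - -27 \right)} = \left(-685 + 3375\right) - - \frac{9}{10} = 2690 + \frac{9}{10} = \frac{26909}{10}$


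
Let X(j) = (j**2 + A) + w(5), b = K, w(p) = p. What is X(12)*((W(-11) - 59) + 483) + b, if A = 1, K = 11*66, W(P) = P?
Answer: 62676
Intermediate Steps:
K = 726
b = 726
X(j) = 6 + j**2 (X(j) = (j**2 + 1) + 5 = (1 + j**2) + 5 = 6 + j**2)
X(12)*((W(-11) - 59) + 483) + b = (6 + 12**2)*((-11 - 59) + 483) + 726 = (6 + 144)*(-70 + 483) + 726 = 150*413 + 726 = 61950 + 726 = 62676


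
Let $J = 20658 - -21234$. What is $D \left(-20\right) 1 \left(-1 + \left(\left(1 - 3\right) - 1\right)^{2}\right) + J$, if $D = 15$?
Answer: $39492$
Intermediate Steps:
$J = 41892$ ($J = 20658 + 21234 = 41892$)
$D \left(-20\right) 1 \left(-1 + \left(\left(1 - 3\right) - 1\right)^{2}\right) + J = 15 \left(-20\right) 1 \left(-1 + \left(\left(1 - 3\right) - 1\right)^{2}\right) + 41892 = - 300 \cdot 1 \left(-1 + \left(-2 - 1\right)^{2}\right) + 41892 = - 300 \cdot 1 \left(-1 + \left(-3\right)^{2}\right) + 41892 = - 300 \cdot 1 \left(-1 + 9\right) + 41892 = - 300 \cdot 1 \cdot 8 + 41892 = \left(-300\right) 8 + 41892 = -2400 + 41892 = 39492$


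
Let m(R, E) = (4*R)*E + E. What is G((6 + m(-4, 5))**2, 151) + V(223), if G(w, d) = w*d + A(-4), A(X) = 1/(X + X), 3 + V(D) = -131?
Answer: 5750215/8 ≈ 7.1878e+5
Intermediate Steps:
m(R, E) = E + 4*E*R (m(R, E) = 4*E*R + E = E + 4*E*R)
V(D) = -134 (V(D) = -3 - 131 = -134)
A(X) = 1/(2*X)
G(w, d) = -1/8 + d*w (G(w, d) = w*d + (1/2)/(-4) = d*w + (1/2)*(-1/4) = d*w - 1/8 = -1/8 + d*w)
G((6 + m(-4, 5))**2, 151) + V(223) = (-1/8 + 151*(6 + 5*(1 + 4*(-4)))**2) - 134 = (-1/8 + 151*(6 + 5*(1 - 16))**2) - 134 = (-1/8 + 151*(6 + 5*(-15))**2) - 134 = (-1/8 + 151*(6 - 75)**2) - 134 = (-1/8 + 151*(-69)**2) - 134 = (-1/8 + 151*4761) - 134 = (-1/8 + 718911) - 134 = 5751287/8 - 134 = 5750215/8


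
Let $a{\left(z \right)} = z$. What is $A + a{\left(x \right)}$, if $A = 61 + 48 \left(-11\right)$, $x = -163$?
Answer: $-630$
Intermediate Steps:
$A = -467$ ($A = 61 - 528 = -467$)
$A + a{\left(x \right)} = -467 - 163 = -630$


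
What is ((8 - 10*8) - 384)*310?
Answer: -141360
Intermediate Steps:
((8 - 10*8) - 384)*310 = ((8 - 80) - 384)*310 = (-72 - 384)*310 = -456*310 = -141360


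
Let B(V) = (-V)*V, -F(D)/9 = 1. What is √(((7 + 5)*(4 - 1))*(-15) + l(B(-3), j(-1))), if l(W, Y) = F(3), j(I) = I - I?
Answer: 3*I*√61 ≈ 23.431*I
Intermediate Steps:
j(I) = 0
F(D) = -9 (F(D) = -9*1 = -9)
B(V) = -V²
l(W, Y) = -9
√(((7 + 5)*(4 - 1))*(-15) + l(B(-3), j(-1))) = √(((7 + 5)*(4 - 1))*(-15) - 9) = √((12*3)*(-15) - 9) = √(36*(-15) - 9) = √(-540 - 9) = √(-549) = 3*I*√61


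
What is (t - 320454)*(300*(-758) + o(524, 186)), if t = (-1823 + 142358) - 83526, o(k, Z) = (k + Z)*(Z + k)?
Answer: -72895231500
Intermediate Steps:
o(k, Z) = (Z + k)² (o(k, Z) = (Z + k)*(Z + k) = (Z + k)²)
t = 57009 (t = 140535 - 83526 = 57009)
(t - 320454)*(300*(-758) + o(524, 186)) = (57009 - 320454)*(300*(-758) + (186 + 524)²) = -263445*(-227400 + 710²) = -263445*(-227400 + 504100) = -263445*276700 = -72895231500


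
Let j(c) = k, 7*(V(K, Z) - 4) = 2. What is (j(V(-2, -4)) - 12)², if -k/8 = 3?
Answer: 1296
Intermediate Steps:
k = -24 (k = -8*3 = -24)
V(K, Z) = 30/7 (V(K, Z) = 4 + (⅐)*2 = 4 + 2/7 = 30/7)
j(c) = -24
(j(V(-2, -4)) - 12)² = (-24 - 12)² = (-36)² = 1296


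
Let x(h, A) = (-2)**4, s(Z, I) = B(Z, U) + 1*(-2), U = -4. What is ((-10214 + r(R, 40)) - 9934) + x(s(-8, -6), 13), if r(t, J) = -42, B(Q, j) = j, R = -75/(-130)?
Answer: -20174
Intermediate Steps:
R = 15/26 (R = -75*(-1/130) = 15/26 ≈ 0.57692)
s(Z, I) = -6 (s(Z, I) = -4 + 1*(-2) = -4 - 2 = -6)
x(h, A) = 16
((-10214 + r(R, 40)) - 9934) + x(s(-8, -6), 13) = ((-10214 - 42) - 9934) + 16 = (-10256 - 9934) + 16 = -20190 + 16 = -20174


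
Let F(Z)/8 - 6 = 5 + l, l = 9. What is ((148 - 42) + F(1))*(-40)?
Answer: -10640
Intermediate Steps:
F(Z) = 160 (F(Z) = 48 + 8*(5 + 9) = 48 + 8*14 = 48 + 112 = 160)
((148 - 42) + F(1))*(-40) = ((148 - 42) + 160)*(-40) = (106 + 160)*(-40) = 266*(-40) = -10640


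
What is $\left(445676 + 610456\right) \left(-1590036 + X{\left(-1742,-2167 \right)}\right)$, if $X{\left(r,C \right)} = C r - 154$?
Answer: $2307356927568$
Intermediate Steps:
$X{\left(r,C \right)} = -154 + C r$
$\left(445676 + 610456\right) \left(-1590036 + X{\left(-1742,-2167 \right)}\right) = \left(445676 + 610456\right) \left(-1590036 - -3774760\right) = 1056132 \left(-1590036 + \left(-154 + 3774914\right)\right) = 1056132 \left(-1590036 + 3774760\right) = 1056132 \cdot 2184724 = 2307356927568$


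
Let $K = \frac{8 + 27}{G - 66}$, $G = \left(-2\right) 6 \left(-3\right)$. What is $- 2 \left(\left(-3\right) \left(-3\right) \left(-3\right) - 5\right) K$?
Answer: $- \frac{224}{3} \approx -74.667$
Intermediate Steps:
$G = 36$ ($G = \left(-12\right) \left(-3\right) = 36$)
$K = - \frac{7}{6}$ ($K = \frac{8 + 27}{36 - 66} = \frac{35}{-30} = 35 \left(- \frac{1}{30}\right) = - \frac{7}{6} \approx -1.1667$)
$- 2 \left(\left(-3\right) \left(-3\right) \left(-3\right) - 5\right) K = - 2 \left(\left(-3\right) \left(-3\right) \left(-3\right) - 5\right) \left(- \frac{7}{6}\right) = - 2 \left(9 \left(-3\right) - 5\right) \left(- \frac{7}{6}\right) = - 2 \left(-27 - 5\right) \left(- \frac{7}{6}\right) = \left(-2\right) \left(-32\right) \left(- \frac{7}{6}\right) = 64 \left(- \frac{7}{6}\right) = - \frac{224}{3}$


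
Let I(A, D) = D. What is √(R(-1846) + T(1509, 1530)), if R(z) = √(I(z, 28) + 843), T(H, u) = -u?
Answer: √(-1530 + √871) ≈ 38.736*I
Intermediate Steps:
R(z) = √871 (R(z) = √(28 + 843) = √871)
√(R(-1846) + T(1509, 1530)) = √(√871 - 1*1530) = √(√871 - 1530) = √(-1530 + √871)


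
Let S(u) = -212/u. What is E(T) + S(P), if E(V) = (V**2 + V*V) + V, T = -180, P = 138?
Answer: 4458674/69 ≈ 64618.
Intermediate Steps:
E(V) = V + 2*V**2 (E(V) = (V**2 + V**2) + V = 2*V**2 + V = V + 2*V**2)
E(T) + S(P) = -180*(1 + 2*(-180)) - 212/138 = -180*(1 - 360) - 212*1/138 = -180*(-359) - 106/69 = 64620 - 106/69 = 4458674/69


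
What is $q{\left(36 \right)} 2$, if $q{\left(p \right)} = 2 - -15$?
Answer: $34$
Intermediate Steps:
$q{\left(p \right)} = 17$ ($q{\left(p \right)} = 2 + 15 = 17$)
$q{\left(36 \right)} 2 = 17 \cdot 2 = 34$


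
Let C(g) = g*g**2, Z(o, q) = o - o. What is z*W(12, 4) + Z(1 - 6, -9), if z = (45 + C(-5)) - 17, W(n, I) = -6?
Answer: 582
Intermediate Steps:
Z(o, q) = 0
C(g) = g**3
z = -97 (z = (45 + (-5)**3) - 17 = (45 - 125) - 17 = -80 - 17 = -97)
z*W(12, 4) + Z(1 - 6, -9) = -97*(-6) + 0 = 582 + 0 = 582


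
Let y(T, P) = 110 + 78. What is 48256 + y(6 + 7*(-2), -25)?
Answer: 48444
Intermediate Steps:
y(T, P) = 188
48256 + y(6 + 7*(-2), -25) = 48256 + 188 = 48444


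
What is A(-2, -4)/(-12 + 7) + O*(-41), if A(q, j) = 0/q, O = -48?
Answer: 1968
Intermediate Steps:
A(q, j) = 0
A(-2, -4)/(-12 + 7) + O*(-41) = 0/(-12 + 7) - 48*(-41) = 0/(-5) + 1968 = -⅕*0 + 1968 = 0 + 1968 = 1968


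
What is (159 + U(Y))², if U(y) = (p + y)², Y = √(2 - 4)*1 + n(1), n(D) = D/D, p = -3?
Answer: 25889 - 1288*I*√2 ≈ 25889.0 - 1821.5*I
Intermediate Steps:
n(D) = 1
Y = 1 + I*√2 (Y = √(2 - 4)*1 + 1 = √(-2)*1 + 1 = (I*√2)*1 + 1 = I*√2 + 1 = 1 + I*√2 ≈ 1.0 + 1.4142*I)
U(y) = (-3 + y)²
(159 + U(Y))² = (159 + (-3 + (1 + I*√2))²)² = (159 + (-2 + I*√2)²)²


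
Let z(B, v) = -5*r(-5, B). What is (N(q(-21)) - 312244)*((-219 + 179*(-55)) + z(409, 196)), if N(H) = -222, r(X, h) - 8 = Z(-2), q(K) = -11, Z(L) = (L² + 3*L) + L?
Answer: 3150907144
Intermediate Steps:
Z(L) = L² + 4*L
r(X, h) = 4 (r(X, h) = 8 - 2*(4 - 2) = 8 - 2*2 = 8 - 4 = 4)
z(B, v) = -20 (z(B, v) = -5*4 = -20)
(N(q(-21)) - 312244)*((-219 + 179*(-55)) + z(409, 196)) = (-222 - 312244)*((-219 + 179*(-55)) - 20) = -312466*((-219 - 9845) - 20) = -312466*(-10064 - 20) = -312466*(-10084) = 3150907144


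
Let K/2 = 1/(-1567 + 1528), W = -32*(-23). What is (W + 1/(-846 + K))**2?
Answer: 589762050690289/1088736016 ≈ 5.4169e+5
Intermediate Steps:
W = 736
K = -2/39 (K = 2/(-1567 + 1528) = 2/(-39) = 2*(-1/39) = -2/39 ≈ -0.051282)
(W + 1/(-846 + K))**2 = (736 + 1/(-846 - 2/39))**2 = (736 + 1/(-32996/39))**2 = (736 - 39/32996)**2 = (24285017/32996)**2 = 589762050690289/1088736016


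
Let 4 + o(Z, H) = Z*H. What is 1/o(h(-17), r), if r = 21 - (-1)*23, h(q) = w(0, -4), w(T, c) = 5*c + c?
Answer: -1/1060 ≈ -0.00094340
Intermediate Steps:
w(T, c) = 6*c
h(q) = -24 (h(q) = 6*(-4) = -24)
r = 44 (r = 21 - 1*(-23) = 21 + 23 = 44)
o(Z, H) = -4 + H*Z (o(Z, H) = -4 + Z*H = -4 + H*Z)
1/o(h(-17), r) = 1/(-4 + 44*(-24)) = 1/(-4 - 1056) = 1/(-1060) = -1/1060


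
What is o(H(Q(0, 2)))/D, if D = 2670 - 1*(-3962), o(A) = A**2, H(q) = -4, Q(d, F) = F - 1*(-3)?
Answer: 2/829 ≈ 0.0024125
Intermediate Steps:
Q(d, F) = 3 + F (Q(d, F) = F + 3 = 3 + F)
D = 6632 (D = 2670 + 3962 = 6632)
o(H(Q(0, 2)))/D = (-4)**2/6632 = 16*(1/6632) = 2/829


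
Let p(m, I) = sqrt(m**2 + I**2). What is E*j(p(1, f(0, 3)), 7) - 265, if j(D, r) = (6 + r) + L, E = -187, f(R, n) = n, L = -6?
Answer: -1574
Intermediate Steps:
p(m, I) = sqrt(I**2 + m**2)
j(D, r) = r (j(D, r) = (6 + r) - 6 = r)
E*j(p(1, f(0, 3)), 7) - 265 = -187*7 - 265 = -1309 - 265 = -1574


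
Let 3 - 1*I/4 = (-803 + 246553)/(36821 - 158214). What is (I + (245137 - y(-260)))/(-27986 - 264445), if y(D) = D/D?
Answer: -29760234164/35499076383 ≈ -0.83834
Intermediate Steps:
y(D) = 1
I = 2439716/121393 (I = 12 - 4*(-803 + 246553)/(36821 - 158214) = 12 - 983000/(-121393) = 12 - 983000*(-1)/121393 = 12 - 4*(-245750/121393) = 12 + 983000/121393 = 2439716/121393 ≈ 20.098)
(I + (245137 - y(-260)))/(-27986 - 264445) = (2439716/121393 + (245137 - 1*1))/(-27986 - 264445) = (2439716/121393 + (245137 - 1))/(-292431) = (2439716/121393 + 245136)*(-1/292431) = (29760234164/121393)*(-1/292431) = -29760234164/35499076383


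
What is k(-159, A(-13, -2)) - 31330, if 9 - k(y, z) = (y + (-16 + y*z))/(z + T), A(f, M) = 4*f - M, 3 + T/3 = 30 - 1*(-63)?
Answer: -1379679/44 ≈ -31356.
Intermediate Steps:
T = 270 (T = -9 + 3*(30 - 1*(-63)) = -9 + 3*(30 + 63) = -9 + 3*93 = -9 + 279 = 270)
A(f, M) = -M + 4*f
k(y, z) = 9 - (-16 + y + y*z)/(270 + z) (k(y, z) = 9 - (y + (-16 + y*z))/(z + 270) = 9 - (-16 + y + y*z)/(270 + z))
k(-159, A(-13, -2)) - 31330 = (2446 - 1*(-159) + 9*(-1*(-2) + 4*(-13)) - 1*(-159)*(-1*(-2) + 4*(-13)))/(270 + (-1*(-2) + 4*(-13))) - 31330 = (2446 + 159 + 9*(2 - 52) - 1*(-159)*(2 - 52))/(270 + (2 - 52)) - 31330 = (2446 + 159 + 9*(-50) - 1*(-159)*(-50))/(270 - 50) - 31330 = (2446 + 159 - 450 - 7950)/220 - 31330 = (1/220)*(-5795) - 31330 = -1159/44 - 31330 = -1379679/44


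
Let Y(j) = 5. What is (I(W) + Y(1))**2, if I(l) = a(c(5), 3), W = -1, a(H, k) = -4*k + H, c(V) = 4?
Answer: 9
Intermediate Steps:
a(H, k) = H - 4*k
I(l) = -8 (I(l) = 4 - 4*3 = 4 - 12 = -8)
(I(W) + Y(1))**2 = (-8 + 5)**2 = (-3)**2 = 9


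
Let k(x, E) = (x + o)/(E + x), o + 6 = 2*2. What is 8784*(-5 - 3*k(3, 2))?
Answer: -245952/5 ≈ -49190.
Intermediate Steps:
o = -2 (o = -6 + 2*2 = -6 + 4 = -2)
k(x, E) = (-2 + x)/(E + x) (k(x, E) = (x - 2)/(E + x) = (-2 + x)/(E + x))
8784*(-5 - 3*k(3, 2)) = 8784*(-5 - 3*(-2 + 3)/(2 + 3)) = 8784*(-5 - 3/5) = 8784*(-5 - 3*⅕) = 8784*(-5 - ⅗) = 8784*(-28/5) = -245952/5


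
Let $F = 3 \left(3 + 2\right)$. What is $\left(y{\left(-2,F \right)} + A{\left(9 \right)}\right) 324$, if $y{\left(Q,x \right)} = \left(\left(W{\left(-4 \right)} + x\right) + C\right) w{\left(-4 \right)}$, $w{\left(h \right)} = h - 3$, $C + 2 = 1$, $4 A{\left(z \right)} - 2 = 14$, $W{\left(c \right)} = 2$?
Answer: $-34992$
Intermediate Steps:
$A{\left(z \right)} = 4$ ($A{\left(z \right)} = \frac{1}{2} + \frac{1}{4} \cdot 14 = \frac{1}{2} + \frac{7}{2} = 4$)
$F = 15$ ($F = 3 \cdot 5 = 15$)
$C = -1$ ($C = -2 + 1 = -1$)
$w{\left(h \right)} = -3 + h$ ($w{\left(h \right)} = h - 3 = -3 + h$)
$y{\left(Q,x \right)} = -7 - 7 x$ ($y{\left(Q,x \right)} = \left(\left(2 + x\right) - 1\right) \left(-3 - 4\right) = \left(1 + x\right) \left(-7\right) = -7 - 7 x$)
$\left(y{\left(-2,F \right)} + A{\left(9 \right)}\right) 324 = \left(\left(-7 - 105\right) + 4\right) 324 = \left(-112 + 4\right) 324 = \left(-108\right) 324 = -34992$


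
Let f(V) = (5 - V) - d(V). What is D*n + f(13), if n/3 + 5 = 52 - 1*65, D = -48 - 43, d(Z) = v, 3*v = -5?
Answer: 14723/3 ≈ 4907.7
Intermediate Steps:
v = -5/3 (v = (1/3)*(-5) = -5/3 ≈ -1.6667)
d(Z) = -5/3
D = -91
f(V) = 20/3 - V (f(V) = (5 - V) - 1*(-5/3) = (5 - V) + 5/3 = 20/3 - V)
n = -54 (n = -15 + 3*(52 - 1*65) = -15 + 3*(52 - 65) = -15 + 3*(-13) = -15 - 39 = -54)
D*n + f(13) = -91*(-54) + (20/3 - 1*13) = 4914 + (20/3 - 13) = 4914 - 19/3 = 14723/3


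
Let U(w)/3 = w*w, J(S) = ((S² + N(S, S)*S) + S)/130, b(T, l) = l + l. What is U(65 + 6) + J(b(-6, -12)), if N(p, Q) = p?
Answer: 983559/65 ≈ 15132.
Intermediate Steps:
b(T, l) = 2*l
J(S) = S²/65 + S/130 (J(S) = ((S² + S*S) + S)/130 = ((S² + S²) + S)*(1/130) = (2*S² + S)*(1/130) = (S + 2*S²)*(1/130) = S²/65 + S/130)
U(w) = 3*w² (U(w) = 3*(w*w) = 3*w²)
U(65 + 6) + J(b(-6, -12)) = 3*(65 + 6)² + (2*(-12))*(1 + 2*(2*(-12)))/130 = 3*71² + (1/130)*(-24)*(1 + 2*(-24)) = 3*5041 + (1/130)*(-24)*(1 - 48) = 15123 + (1/130)*(-24)*(-47) = 15123 + 564/65 = 983559/65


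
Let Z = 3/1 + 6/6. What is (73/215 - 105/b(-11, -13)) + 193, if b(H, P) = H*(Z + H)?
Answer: 454023/2365 ≈ 191.98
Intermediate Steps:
Z = 4 (Z = 3*1 + 6*(⅙) = 3 + 1 = 4)
b(H, P) = H*(4 + H)
(73/215 - 105/b(-11, -13)) + 193 = (73/215 - 105*(-1/(11*(4 - 11)))) + 193 = (73*(1/215) - 105/((-11*(-7)))) + 193 = (73/215 - 105/77) + 193 = (73/215 - 105*1/77) + 193 = (73/215 - 15/11) + 193 = -2422/2365 + 193 = 454023/2365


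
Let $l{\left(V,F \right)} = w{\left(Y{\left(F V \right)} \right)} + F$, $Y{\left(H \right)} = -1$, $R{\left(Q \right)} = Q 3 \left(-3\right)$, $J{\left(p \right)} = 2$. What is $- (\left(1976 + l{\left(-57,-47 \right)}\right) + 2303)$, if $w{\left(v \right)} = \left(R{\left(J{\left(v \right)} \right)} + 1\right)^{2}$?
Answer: $-4521$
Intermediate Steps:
$R{\left(Q \right)} = - 9 Q$ ($R{\left(Q \right)} = 3 Q \left(-3\right) = - 9 Q$)
$w{\left(v \right)} = 289$ ($w{\left(v \right)} = \left(\left(-9\right) 2 + 1\right)^{2} = \left(-18 + 1\right)^{2} = \left(-17\right)^{2} = 289$)
$l{\left(V,F \right)} = 289 + F$
$- (\left(1976 + l{\left(-57,-47 \right)}\right) + 2303) = - (\left(1976 + \left(289 - 47\right)\right) + 2303) = - (\left(1976 + 242\right) + 2303) = - (2218 + 2303) = \left(-1\right) 4521 = -4521$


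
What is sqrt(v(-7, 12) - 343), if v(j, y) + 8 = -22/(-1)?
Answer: I*sqrt(329) ≈ 18.138*I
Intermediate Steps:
v(j, y) = 14 (v(j, y) = -8 - 22/(-1) = -8 - 22*(-1) = -8 + 22 = 14)
sqrt(v(-7, 12) - 343) = sqrt(14 - 343) = sqrt(-329) = I*sqrt(329)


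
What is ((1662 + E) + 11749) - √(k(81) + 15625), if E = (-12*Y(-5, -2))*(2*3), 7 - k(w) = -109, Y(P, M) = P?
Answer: 13771 - 3*√1749 ≈ 13646.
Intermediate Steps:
k(w) = 116 (k(w) = 7 - 1*(-109) = 7 + 109 = 116)
E = 360 (E = (-12*(-5))*(2*3) = 60*6 = 360)
((1662 + E) + 11749) - √(k(81) + 15625) = ((1662 + 360) + 11749) - √(116 + 15625) = (2022 + 11749) - √15741 = 13771 - 3*√1749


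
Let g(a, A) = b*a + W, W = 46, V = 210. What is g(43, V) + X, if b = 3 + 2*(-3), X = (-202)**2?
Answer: 40721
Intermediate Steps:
X = 40804
b = -3 (b = 3 - 6 = -3)
g(a, A) = 46 - 3*a (g(a, A) = -3*a + 46 = 46 - 3*a)
g(43, V) + X = (46 - 3*43) + 40804 = (46 - 129) + 40804 = -83 + 40804 = 40721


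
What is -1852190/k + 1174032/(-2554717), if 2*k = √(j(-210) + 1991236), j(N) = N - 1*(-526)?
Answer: -1174032/2554717 - 926095*√31118/62236 ≈ -2625.4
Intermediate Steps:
j(N) = 526 + N (j(N) = N + 526 = 526 + N)
k = 4*√31118 (k = √((526 - 210) + 1991236)/2 = √(316 + 1991236)/2 = √1991552/2 = (8*√31118)/2 = 4*√31118 ≈ 705.61)
-1852190/k + 1174032/(-2554717) = -1852190*√31118/124472 + 1174032/(-2554717) = -926095*√31118/62236 + 1174032*(-1/2554717) = -926095*√31118/62236 - 1174032/2554717 = -1174032/2554717 - 926095*√31118/62236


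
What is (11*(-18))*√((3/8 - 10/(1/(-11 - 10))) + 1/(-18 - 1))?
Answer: -99*√1214822/38 ≈ -2871.5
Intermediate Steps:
(11*(-18))*√((3/8 - 10/(1/(-11 - 10))) + 1/(-18 - 1)) = -198*√((3*(⅛) - 10/(1/(-21))) + 1/(-19)) = -198*√((3/8 - 10/(-1/21)) - 1/19) = -198*√((3/8 - 10*(-21)) - 1/19) = -198*√((3/8 + 210) - 1/19) = -198*√(1683/8 - 1/19) = -99*√1214822/38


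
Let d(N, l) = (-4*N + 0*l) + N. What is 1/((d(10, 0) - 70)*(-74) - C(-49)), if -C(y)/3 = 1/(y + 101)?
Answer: 52/384803 ≈ 0.00013513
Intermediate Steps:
d(N, l) = -3*N (d(N, l) = (-4*N + 0) + N = -4*N + N = -3*N)
C(y) = -3/(101 + y) (C(y) = -3/(y + 101) = -3/(101 + y))
1/((d(10, 0) - 70)*(-74) - C(-49)) = 1/((-3*10 - 70)*(-74) - (-3)/(101 - 49)) = 1/((-30 - 70)*(-74) - (-3)/52) = 1/(-100*(-74) - (-3)/52) = 1/(7400 - 1*(-3/52)) = 1/(7400 + 3/52) = 1/(384803/52) = 52/384803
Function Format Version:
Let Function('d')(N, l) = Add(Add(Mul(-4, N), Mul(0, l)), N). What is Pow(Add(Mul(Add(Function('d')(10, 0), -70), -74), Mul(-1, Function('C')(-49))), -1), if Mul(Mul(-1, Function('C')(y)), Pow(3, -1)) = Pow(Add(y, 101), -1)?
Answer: Rational(52, 384803) ≈ 0.00013513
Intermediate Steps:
Function('d')(N, l) = Mul(-3, N) (Function('d')(N, l) = Add(Add(Mul(-4, N), 0), N) = Add(Mul(-4, N), N) = Mul(-3, N))
Function('C')(y) = Mul(-3, Pow(Add(101, y), -1)) (Function('C')(y) = Mul(-3, Pow(Add(y, 101), -1)) = Mul(-3, Pow(Add(101, y), -1)))
Pow(Add(Mul(Add(Function('d')(10, 0), -70), -74), Mul(-1, Function('C')(-49))), -1) = Pow(Add(Mul(Add(Mul(-3, 10), -70), -74), Mul(-1, Mul(-3, Pow(Add(101, -49), -1)))), -1) = Pow(Add(Mul(Add(-30, -70), -74), Mul(-1, Mul(-3, Pow(52, -1)))), -1) = Pow(Add(Mul(-100, -74), Mul(-1, Mul(-3, Rational(1, 52)))), -1) = Pow(Add(7400, Mul(-1, Rational(-3, 52))), -1) = Pow(Add(7400, Rational(3, 52)), -1) = Pow(Rational(384803, 52), -1) = Rational(52, 384803)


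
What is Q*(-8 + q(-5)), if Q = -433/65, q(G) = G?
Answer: 433/5 ≈ 86.600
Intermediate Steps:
Q = -433/65 (Q = -433*1/65 = -433/65 ≈ -6.6615)
Q*(-8 + q(-5)) = -433*(-8 - 5)/65 = -433/65*(-13) = 433/5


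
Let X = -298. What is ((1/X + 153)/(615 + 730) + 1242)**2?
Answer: 247856228566701769/160648656100 ≈ 1.5428e+6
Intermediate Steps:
((1/X + 153)/(615 + 730) + 1242)**2 = ((1/(-298) + 153)/(615 + 730) + 1242)**2 = ((-1/298 + 153)/1345 + 1242)**2 = ((45593/298)*(1/1345) + 1242)**2 = (45593/400810 + 1242)**2 = (497851613/400810)**2 = 247856228566701769/160648656100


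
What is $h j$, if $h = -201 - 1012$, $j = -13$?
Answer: $15769$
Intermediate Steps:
$h = -1213$ ($h = -201 - 1012 = -1213$)
$h j = \left(-1213\right) \left(-13\right) = 15769$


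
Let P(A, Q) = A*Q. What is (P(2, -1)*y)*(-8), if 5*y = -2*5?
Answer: -32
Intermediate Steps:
y = -2 (y = (-2*5)/5 = (1/5)*(-10) = -2)
(P(2, -1)*y)*(-8) = ((2*(-1))*(-2))*(-8) = -2*(-2)*(-8) = 4*(-8) = -32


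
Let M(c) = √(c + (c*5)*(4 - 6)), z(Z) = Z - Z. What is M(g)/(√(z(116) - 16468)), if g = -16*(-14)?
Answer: 6*√57638/4117 ≈ 0.34988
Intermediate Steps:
z(Z) = 0
g = 224
M(c) = 3*√(-c) (M(c) = √(c + (5*c)*(-2)) = √(c - 10*c) = √(-9*c) = 3*√(-c))
M(g)/(√(z(116) - 16468)) = (3*√(-1*224))/(√(0 - 16468)) = (3*√(-224))/(√(-16468)) = (3*(4*I*√14))/((2*I*√4117)) = (12*I*√14)*(-I*√4117/8234) = 6*√57638/4117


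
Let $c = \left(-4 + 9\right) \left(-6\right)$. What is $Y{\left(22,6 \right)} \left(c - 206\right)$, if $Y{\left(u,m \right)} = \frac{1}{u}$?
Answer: $- \frac{118}{11} \approx -10.727$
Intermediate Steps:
$c = -30$ ($c = 5 \left(-6\right) = -30$)
$Y{\left(22,6 \right)} \left(c - 206\right) = \frac{-30 - 206}{22} = \frac{1}{22} \left(-236\right) = - \frac{118}{11}$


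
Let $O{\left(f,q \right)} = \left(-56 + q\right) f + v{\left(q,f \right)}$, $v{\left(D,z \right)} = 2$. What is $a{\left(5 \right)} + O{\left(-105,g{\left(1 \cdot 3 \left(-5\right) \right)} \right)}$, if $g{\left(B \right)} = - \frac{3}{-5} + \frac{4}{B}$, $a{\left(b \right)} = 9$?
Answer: $5856$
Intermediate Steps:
$g{\left(B \right)} = \frac{3}{5} + \frac{4}{B}$ ($g{\left(B \right)} = \left(-3\right) \left(- \frac{1}{5}\right) + \frac{4}{B} = \frac{3}{5} + \frac{4}{B}$)
$O{\left(f,q \right)} = 2 + f \left(-56 + q\right)$ ($O{\left(f,q \right)} = \left(-56 + q\right) f + 2 = f \left(-56 + q\right) + 2 = 2 + f \left(-56 + q\right)$)
$a{\left(5 \right)} + O{\left(-105,g{\left(1 \cdot 3 \left(-5\right) \right)} \right)} = 9 - \left(-5882 + 105 \left(\frac{3}{5} + \frac{4}{1 \cdot 3 \left(-5\right)}\right)\right) = 9 + \left(2 + 5880 - 105 \left(\frac{3}{5} + \frac{4}{3 \left(-5\right)}\right)\right) = 9 + \left(2 + 5880 - 105 \left(\frac{3}{5} + \frac{4}{-15}\right)\right) = 9 + \left(2 + 5880 - 105 \left(\frac{3}{5} + 4 \left(- \frac{1}{15}\right)\right)\right) = 9 + \left(2 + 5880 - 105 \left(\frac{3}{5} - \frac{4}{15}\right)\right) = 9 + \left(2 + 5880 - 35\right) = 9 + 5847 = 5856$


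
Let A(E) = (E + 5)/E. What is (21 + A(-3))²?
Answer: 3721/9 ≈ 413.44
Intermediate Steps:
A(E) = (5 + E)/E
(21 + A(-3))² = (21 + (5 - 3)/(-3))² = (21 - ⅓*2)² = (21 - ⅔)² = (61/3)² = 3721/9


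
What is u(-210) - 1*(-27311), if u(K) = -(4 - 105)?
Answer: 27412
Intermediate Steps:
u(K) = 101 (u(K) = -1*(-101) = 101)
u(-210) - 1*(-27311) = 101 - 1*(-27311) = 101 + 27311 = 27412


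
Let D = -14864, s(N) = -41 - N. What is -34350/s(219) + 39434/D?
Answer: 12508139/96616 ≈ 129.46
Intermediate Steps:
-34350/s(219) + 39434/D = -34350/(-41 - 1*219) + 39434/(-14864) = -34350/(-41 - 219) + 39434*(-1/14864) = -34350/(-260) - 19717/7432 = -34350*(-1/260) - 19717/7432 = 3435/26 - 19717/7432 = 12508139/96616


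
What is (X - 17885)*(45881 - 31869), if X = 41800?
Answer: 335096980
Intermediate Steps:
(X - 17885)*(45881 - 31869) = (41800 - 17885)*(45881 - 31869) = 23915*14012 = 335096980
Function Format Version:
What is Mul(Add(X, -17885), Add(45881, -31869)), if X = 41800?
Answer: 335096980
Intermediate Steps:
Mul(Add(X, -17885), Add(45881, -31869)) = Mul(Add(41800, -17885), Add(45881, -31869)) = Mul(23915, 14012) = 335096980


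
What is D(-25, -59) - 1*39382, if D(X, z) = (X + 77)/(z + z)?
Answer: -2323564/59 ≈ -39382.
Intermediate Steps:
D(X, z) = (77 + X)/(2*z) (D(X, z) = (77 + X)/((2*z)) = (77 + X)*(1/(2*z)) = (77 + X)/(2*z))
D(-25, -59) - 1*39382 = (1/2)*(77 - 25)/(-59) - 1*39382 = (1/2)*(-1/59)*52 - 39382 = -26/59 - 39382 = -2323564/59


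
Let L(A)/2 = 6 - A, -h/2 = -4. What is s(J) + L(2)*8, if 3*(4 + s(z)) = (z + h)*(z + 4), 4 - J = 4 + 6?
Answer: 176/3 ≈ 58.667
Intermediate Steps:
h = 8 (h = -2*(-4) = 8)
L(A) = 12 - 2*A (L(A) = 2*(6 - A) = 12 - 2*A)
J = -6 (J = 4 - (4 + 6) = 4 - 1*10 = 4 - 10 = -6)
s(z) = -4 + (4 + z)*(8 + z)/3 (s(z) = -4 + ((z + 8)*(z + 4))/3 = -4 + ((8 + z)*(4 + z))/3 = -4 + ((4 + z)*(8 + z))/3 = -4 + (4 + z)*(8 + z)/3)
s(J) + L(2)*8 = (20/3 + 4*(-6) + (1/3)*(-6)**2) + (12 - 2*2)*8 = (20/3 - 24 + (1/3)*36) + (12 - 4)*8 = (20/3 - 24 + 12) + 8*8 = -16/3 + 64 = 176/3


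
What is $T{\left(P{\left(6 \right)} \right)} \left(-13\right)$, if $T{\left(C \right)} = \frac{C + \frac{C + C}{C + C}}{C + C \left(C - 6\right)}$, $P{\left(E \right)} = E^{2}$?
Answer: $- \frac{481}{1116} \approx -0.431$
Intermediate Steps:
$T{\left(C \right)} = \frac{1 + C}{C + C \left(-6 + C\right)}$ ($T{\left(C \right)} = \frac{C + \frac{2 C}{2 C}}{C + C \left(-6 + C\right)} = \frac{C + 2 C \frac{1}{2 C}}{C + C \left(-6 + C\right)} = \frac{C + 1}{C + C \left(-6 + C\right)} = \frac{1 + C}{C + C \left(-6 + C\right)}$)
$T{\left(P{\left(6 \right)} \right)} \left(-13\right) = \frac{1 + 6^{2}}{6^{2} \left(-5 + 6^{2}\right)} \left(-13\right) = \frac{1 + 36}{36 \left(-5 + 36\right)} \left(-13\right) = \frac{1}{36} \cdot \frac{1}{31} \cdot 37 \left(-13\right) = \frac{37}{1116} \left(-13\right) = - \frac{481}{1116}$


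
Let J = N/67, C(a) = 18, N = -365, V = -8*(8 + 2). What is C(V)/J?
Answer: -1206/365 ≈ -3.3041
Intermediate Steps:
V = -80 (V = -8*10 = -80)
J = -365/67 ≈ -5.4478
C(V)/J = 18/(-365/67) = 18*(-67/365) = -1206/365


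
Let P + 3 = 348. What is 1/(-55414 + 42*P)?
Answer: -1/40924 ≈ -2.4436e-5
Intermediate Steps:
P = 345 (P = -3 + 348 = 345)
1/(-55414 + 42*P) = 1/(-55414 + 42*345) = 1/(-55414 + 14490) = 1/(-40924) = -1/40924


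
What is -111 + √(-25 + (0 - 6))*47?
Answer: -111 + 47*I*√31 ≈ -111.0 + 261.69*I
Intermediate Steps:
-111 + √(-25 + (0 - 6))*47 = -111 + √(-25 - 6)*47 = -111 + √(-31)*47 = -111 + (I*√31)*47 = -111 + 47*I*√31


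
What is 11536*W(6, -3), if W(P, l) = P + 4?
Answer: 115360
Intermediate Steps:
W(P, l) = 4 + P
11536*W(6, -3) = 11536*(4 + 6) = 11536*10 = 115360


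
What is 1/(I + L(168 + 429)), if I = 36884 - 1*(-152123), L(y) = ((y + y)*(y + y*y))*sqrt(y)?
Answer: -14539/8344314462932665451 + 32789628*sqrt(597)/8344314462932665451 ≈ 9.6012e-11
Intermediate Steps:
L(y) = 2*y**(3/2)*(y + y**2) (L(y) = ((2*y)*(y + y**2))*sqrt(y) = (2*y*(y + y**2))*sqrt(y) = 2*y**(3/2)*(y + y**2))
I = 189007 (I = 36884 + 152123 = 189007)
1/(I + L(168 + 429)) = 1/(189007 + 2*(168 + 429)**(5/2)*(1 + (168 + 429))) = 1/(189007 + 2*597**(5/2)*(1 + 597)) = 1/(189007 + 2*(356409*sqrt(597))*598) = 1/(189007 + 426265164*sqrt(597))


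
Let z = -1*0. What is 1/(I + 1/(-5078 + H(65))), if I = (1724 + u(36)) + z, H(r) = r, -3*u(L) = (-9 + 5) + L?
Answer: 5013/8588939 ≈ 0.00058366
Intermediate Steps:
u(L) = 4/3 - L/3 (u(L) = -((-9 + 5) + L)/3 = -(-4 + L)/3 = 4/3 - L/3)
z = 0
I = 5140/3 (I = (1724 + (4/3 - ⅓*36)) + 0 = (1724 + (4/3 - 12)) + 0 = (1724 - 32/3) + 0 = 5140/3 + 0 = 5140/3 ≈ 1713.3)
1/(I + 1/(-5078 + H(65))) = 1/(5140/3 + 1/(-5078 + 65)) = 1/(5140/3 + 1/(-5013)) = 1/(5140/3 - 1/5013) = 1/(8588939/5013) = 5013/8588939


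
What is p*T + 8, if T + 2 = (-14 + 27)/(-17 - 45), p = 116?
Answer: -7698/31 ≈ -248.32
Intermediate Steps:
T = -137/62 (T = -2 + (-14 + 27)/(-17 - 45) = -2 + 13/(-62) = -2 + 13*(-1/62) = -2 - 13/62 = -137/62 ≈ -2.2097)
p*T + 8 = 116*(-137/62) + 8 = -7946/31 + 8 = -7698/31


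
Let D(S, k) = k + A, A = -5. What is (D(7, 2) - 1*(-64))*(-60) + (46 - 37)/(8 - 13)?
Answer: -18309/5 ≈ -3661.8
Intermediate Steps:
D(S, k) = -5 + k (D(S, k) = k - 5 = -5 + k)
(D(7, 2) - 1*(-64))*(-60) + (46 - 37)/(8 - 13) = ((-5 + 2) - 1*(-64))*(-60) + (46 - 37)/(8 - 13) = (-3 + 64)*(-60) + 9/(-5) = 61*(-60) + 9*(-⅕) = -3660 - 9/5 = -18309/5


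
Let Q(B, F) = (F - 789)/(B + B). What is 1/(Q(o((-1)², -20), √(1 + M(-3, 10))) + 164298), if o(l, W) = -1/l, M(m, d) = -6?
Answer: 65877/10849447823 + I*√5/54247239115 ≈ 6.0719e-6 + 4.122e-11*I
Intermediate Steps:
Q(B, F) = (-789 + F)/(2*B) (Q(B, F) = (-789 + F)/((2*B)) = (-789 + F)*(1/(2*B)) = (-789 + F)/(2*B))
1/(Q(o((-1)², -20), √(1 + M(-3, 10))) + 164298) = 1/((-789 + √(1 - 6))/(2*((-1/((-1)²)))) + 164298) = 1/((-789 + √(-5))/(2*((-1/1))) + 164298) = 1/((-789 + I*√5)/(2*((-1*1))) + 164298) = 1/((½)*(-789 + I*√5)/(-1) + 164298) = 1/((½)*(-1)*(-789 + I*√5) + 164298) = 1/((789/2 - I*√5/2) + 164298) = 1/(329385/2 - I*√5/2)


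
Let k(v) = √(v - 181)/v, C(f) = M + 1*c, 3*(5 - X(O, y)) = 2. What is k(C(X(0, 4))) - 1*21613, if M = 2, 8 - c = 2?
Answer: -21613 + I*√173/8 ≈ -21613.0 + 1.6441*I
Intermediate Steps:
c = 6 (c = 8 - 1*2 = 8 - 2 = 6)
X(O, y) = 13/3 (X(O, y) = 5 - ⅓*2 = 5 - ⅔ = 13/3)
C(f) = 8 (C(f) = 2 + 1*6 = 2 + 6 = 8)
k(v) = √(-181 + v)/v
k(C(X(0, 4))) - 1*21613 = √(-181 + 8)/8 - 1*21613 = √(-173)/8 - 21613 = (I*√173)/8 - 21613 = I*√173/8 - 21613 = -21613 + I*√173/8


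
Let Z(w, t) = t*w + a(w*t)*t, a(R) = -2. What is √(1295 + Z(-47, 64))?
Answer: I*√1841 ≈ 42.907*I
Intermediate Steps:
Z(w, t) = -2*t + t*w (Z(w, t) = t*w - 2*t = -2*t + t*w)
√(1295 + Z(-47, 64)) = √(1295 + 64*(-2 - 47)) = √(1295 + 64*(-49)) = √(1295 - 3136) = √(-1841) = I*√1841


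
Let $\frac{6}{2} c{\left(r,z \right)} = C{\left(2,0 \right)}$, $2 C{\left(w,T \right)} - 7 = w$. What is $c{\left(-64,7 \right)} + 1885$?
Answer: $\frac{3773}{2} \approx 1886.5$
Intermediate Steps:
$C{\left(w,T \right)} = \frac{7}{2} + \frac{w}{2}$
$c{\left(r,z \right)} = \frac{3}{2}$ ($c{\left(r,z \right)} = \frac{\frac{7}{2} + \frac{1}{2} \cdot 2}{3} = \frac{\frac{7}{2} + 1}{3} = \frac{1}{3} \cdot \frac{9}{2} = \frac{3}{2}$)
$c{\left(-64,7 \right)} + 1885 = \frac{3}{2} + 1885 = \frac{3773}{2}$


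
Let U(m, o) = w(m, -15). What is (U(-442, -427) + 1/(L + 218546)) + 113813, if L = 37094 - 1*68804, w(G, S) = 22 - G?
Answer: 21351057573/186836 ≈ 1.1428e+5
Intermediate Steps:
U(m, o) = 22 - m
L = -31710 (L = 37094 - 68804 = -31710)
(U(-442, -427) + 1/(L + 218546)) + 113813 = ((22 - 1*(-442)) + 1/(-31710 + 218546)) + 113813 = ((22 + 442) + 1/186836) + 113813 = (464 + 1/186836) + 113813 = 86691905/186836 + 113813 = 21351057573/186836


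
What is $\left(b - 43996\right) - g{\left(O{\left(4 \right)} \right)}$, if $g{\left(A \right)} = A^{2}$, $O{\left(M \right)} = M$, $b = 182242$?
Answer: $138230$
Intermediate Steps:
$\left(b - 43996\right) - g{\left(O{\left(4 \right)} \right)} = \left(182242 - 43996\right) - 4^{2} = 138246 - 16 = 138230$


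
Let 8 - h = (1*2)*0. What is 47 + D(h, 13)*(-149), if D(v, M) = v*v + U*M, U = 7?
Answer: -23048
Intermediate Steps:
h = 8 (h = 8 - 1*2*0 = 8 - 2*0 = 8 - 1*0 = 8 + 0 = 8)
D(v, M) = v² + 7*M (D(v, M) = v*v + 7*M = v² + 7*M)
47 + D(h, 13)*(-149) = 47 + (8² + 7*13)*(-149) = 47 + (64 + 91)*(-149) = 47 + 155*(-149) = 47 - 23095 = -23048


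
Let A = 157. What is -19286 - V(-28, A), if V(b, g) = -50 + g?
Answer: -19393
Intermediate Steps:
-19286 - V(-28, A) = -19286 - (-50 + 157) = -19286 - 1*107 = -19286 - 107 = -19393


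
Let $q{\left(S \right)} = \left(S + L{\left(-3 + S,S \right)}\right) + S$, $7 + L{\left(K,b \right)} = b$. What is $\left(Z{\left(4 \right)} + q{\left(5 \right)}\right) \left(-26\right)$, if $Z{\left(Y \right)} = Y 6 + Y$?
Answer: $-936$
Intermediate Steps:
$L{\left(K,b \right)} = -7 + b$
$Z{\left(Y \right)} = 7 Y$ ($Z{\left(Y \right)} = 6 Y + Y = 7 Y$)
$q{\left(S \right)} = -7 + 3 S$ ($q{\left(S \right)} = \left(S + \left(-7 + S\right)\right) + S = \left(-7 + 2 S\right) + S = -7 + 3 S$)
$\left(Z{\left(4 \right)} + q{\left(5 \right)}\right) \left(-26\right) = \left(7 \cdot 4 + \left(-7 + 3 \cdot 5\right)\right) \left(-26\right) = \left(28 + \left(-7 + 15\right)\right) \left(-26\right) = \left(28 + 8\right) \left(-26\right) = 36 \left(-26\right) = -936$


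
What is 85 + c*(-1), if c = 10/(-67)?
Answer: 5705/67 ≈ 85.149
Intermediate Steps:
c = -10/67 (c = 10*(-1/67) = -10/67 ≈ -0.14925)
85 + c*(-1) = 85 - 10/67*(-1) = 85 + 10/67 = 5705/67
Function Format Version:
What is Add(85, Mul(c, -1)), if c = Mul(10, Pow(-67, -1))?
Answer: Rational(5705, 67) ≈ 85.149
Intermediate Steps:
c = Rational(-10, 67) (c = Mul(10, Rational(-1, 67)) = Rational(-10, 67) ≈ -0.14925)
Add(85, Mul(c, -1)) = Add(85, Mul(Rational(-10, 67), -1)) = Add(85, Rational(10, 67)) = Rational(5705, 67)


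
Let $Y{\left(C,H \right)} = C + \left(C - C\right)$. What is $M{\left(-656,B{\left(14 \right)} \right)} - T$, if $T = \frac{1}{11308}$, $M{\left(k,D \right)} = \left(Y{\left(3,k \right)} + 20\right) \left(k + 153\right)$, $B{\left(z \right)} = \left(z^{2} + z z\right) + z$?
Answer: $- \frac{130822253}{11308} \approx -11569.0$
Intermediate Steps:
$B{\left(z \right)} = z + 2 z^{2}$ ($B{\left(z \right)} = \left(z^{2} + z^{2}\right) + z = 2 z^{2} + z = z + 2 z^{2}$)
$Y{\left(C,H \right)} = C$ ($Y{\left(C,H \right)} = C + 0 = C$)
$M{\left(k,D \right)} = 3519 + 23 k$ ($M{\left(k,D \right)} = \left(3 + 20\right) \left(k + 153\right) = 23 \left(153 + k\right) = 3519 + 23 k$)
$T = \frac{1}{11308} \approx 8.8433 \cdot 10^{-5}$
$M{\left(-656,B{\left(14 \right)} \right)} - T = \left(3519 + 23 \left(-656\right)\right) - \frac{1}{11308} = \left(3519 - 15088\right) - \frac{1}{11308} = -11569 - \frac{1}{11308} = - \frac{130822253}{11308}$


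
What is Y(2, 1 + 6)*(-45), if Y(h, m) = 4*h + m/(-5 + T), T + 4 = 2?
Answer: -315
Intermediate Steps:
T = -2 (T = -4 + 2 = -2)
Y(h, m) = 4*h - m/7 (Y(h, m) = 4*h + m/(-5 - 2) = 4*h + m/(-7) = 4*h - m/7)
Y(2, 1 + 6)*(-45) = (4*2 - (1 + 6)/7)*(-45) = (8 - ⅐*7)*(-45) = (8 - 1)*(-45) = 7*(-45) = -315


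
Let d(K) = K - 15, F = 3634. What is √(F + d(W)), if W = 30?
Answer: √3649 ≈ 60.407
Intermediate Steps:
d(K) = -15 + K
√(F + d(W)) = √(3634 + (-15 + 30)) = √(3634 + 15) = √3649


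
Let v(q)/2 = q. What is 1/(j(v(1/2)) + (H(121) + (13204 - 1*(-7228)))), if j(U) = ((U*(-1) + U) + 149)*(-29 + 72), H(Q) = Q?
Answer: 1/26960 ≈ 3.7092e-5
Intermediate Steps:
v(q) = 2*q
j(U) = 6407 (j(U) = ((-U + U) + 149)*43 = (0 + 149)*43 = 149*43 = 6407)
1/(j(v(1/2)) + (H(121) + (13204 - 1*(-7228)))) = 1/(6407 + (121 + (13204 - 1*(-7228)))) = 1/(6407 + (121 + (13204 + 7228))) = 1/(6407 + (121 + 20432)) = 1/(6407 + 20553) = 1/26960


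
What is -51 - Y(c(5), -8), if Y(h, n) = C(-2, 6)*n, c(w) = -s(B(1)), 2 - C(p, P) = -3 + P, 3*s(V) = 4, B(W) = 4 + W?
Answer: -59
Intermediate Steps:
s(V) = 4/3 (s(V) = (⅓)*4 = 4/3)
C(p, P) = 5 - P (C(p, P) = 2 - (-3 + P) = 2 + (3 - P) = 5 - P)
c(w) = -4/3 (c(w) = -1*4/3 = -4/3)
Y(h, n) = -n (Y(h, n) = (5 - 1*6)*n = (5 - 6)*n = -n)
-51 - Y(c(5), -8) = -51 - (-1)*(-8) = -51 - 1*8 = -51 - 8 = -59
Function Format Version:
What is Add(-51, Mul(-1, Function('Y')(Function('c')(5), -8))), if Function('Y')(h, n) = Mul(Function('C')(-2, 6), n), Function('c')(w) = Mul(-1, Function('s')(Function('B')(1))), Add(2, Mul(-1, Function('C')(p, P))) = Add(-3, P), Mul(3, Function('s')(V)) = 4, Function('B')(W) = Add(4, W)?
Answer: -59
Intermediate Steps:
Function('s')(V) = Rational(4, 3) (Function('s')(V) = Mul(Rational(1, 3), 4) = Rational(4, 3))
Function('C')(p, P) = Add(5, Mul(-1, P)) (Function('C')(p, P) = Add(2, Mul(-1, Add(-3, P))) = Add(2, Add(3, Mul(-1, P))) = Add(5, Mul(-1, P)))
Function('c')(w) = Rational(-4, 3) (Function('c')(w) = Mul(-1, Rational(4, 3)) = Rational(-4, 3))
Function('Y')(h, n) = Mul(-1, n) (Function('Y')(h, n) = Mul(Add(5, Mul(-1, 6)), n) = Mul(Add(5, -6), n) = Mul(-1, n))
Add(-51, Mul(-1, Function('Y')(Function('c')(5), -8))) = Add(-51, Mul(-1, Mul(-1, -8))) = Add(-51, Mul(-1, 8)) = Add(-51, -8) = -59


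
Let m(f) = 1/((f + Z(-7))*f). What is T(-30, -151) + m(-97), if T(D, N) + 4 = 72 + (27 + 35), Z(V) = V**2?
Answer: 605281/4656 ≈ 130.00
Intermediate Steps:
T(D, N) = 130 (T(D, N) = -4 + (72 + (27 + 35)) = -4 + (72 + 62) = -4 + 134 = 130)
m(f) = 1/(f*(49 + f)) (m(f) = 1/((f + (-7)**2)*f) = 1/((f + 49)*f) = 1/((49 + f)*f) = 1/(f*(49 + f)))
T(-30, -151) + m(-97) = 130 + 1/((-97)*(49 - 97)) = 130 - 1/97/(-48) = 130 - 1/97*(-1/48) = 130 + 1/4656 = 605281/4656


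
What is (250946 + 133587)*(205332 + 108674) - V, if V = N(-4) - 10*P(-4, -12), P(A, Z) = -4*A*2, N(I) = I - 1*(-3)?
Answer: 120745669519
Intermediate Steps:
N(I) = 3 + I (N(I) = I + 3 = 3 + I)
P(A, Z) = -8*A
V = -321 (V = (3 - 4) - (-80)*(-4) = -1 - 10*32 = -1 - 320 = -321)
(250946 + 133587)*(205332 + 108674) - V = (250946 + 133587)*(205332 + 108674) - 1*(-321) = 384533*314006 + 321 = 120745669198 + 321 = 120745669519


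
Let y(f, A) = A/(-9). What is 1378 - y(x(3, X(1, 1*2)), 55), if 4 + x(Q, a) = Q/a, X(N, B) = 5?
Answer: 12457/9 ≈ 1384.1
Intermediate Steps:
x(Q, a) = -4 + Q/a
y(f, A) = -A/9 (y(f, A) = A*(-1/9) = -A/9)
1378 - y(x(3, X(1, 1*2)), 55) = 1378 - (-1)*55/9 = 1378 - 1*(-55/9) = 1378 + 55/9 = 12457/9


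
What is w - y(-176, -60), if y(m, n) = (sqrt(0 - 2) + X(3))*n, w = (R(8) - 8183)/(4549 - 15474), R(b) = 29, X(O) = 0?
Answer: 8154/10925 + 60*I*sqrt(2) ≈ 0.74636 + 84.853*I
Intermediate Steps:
w = 8154/10925 (w = (29 - 8183)/(4549 - 15474) = -8154/(-10925) = -8154*(-1/10925) = 8154/10925 ≈ 0.74636)
y(m, n) = I*n*sqrt(2) (y(m, n) = (sqrt(0 - 2) + 0)*n = (sqrt(-2) + 0)*n = (I*sqrt(2) + 0)*n = (I*sqrt(2))*n = I*n*sqrt(2))
w - y(-176, -60) = 8154/10925 - I*(-60)*sqrt(2) = 8154/10925 - (-60)*I*sqrt(2) = 8154/10925 + 60*I*sqrt(2)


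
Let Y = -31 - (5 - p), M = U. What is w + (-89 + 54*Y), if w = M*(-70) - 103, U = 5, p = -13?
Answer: -3188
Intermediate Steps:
M = 5
Y = -49 (Y = -31 - (5 - 1*(-13)) = -31 - (5 + 13) = -31 - 1*18 = -31 - 18 = -49)
w = -453 (w = 5*(-70) - 103 = -350 - 103 = -453)
w + (-89 + 54*Y) = -453 + (-89 + 54*(-49)) = -453 + (-89 - 2646) = -453 - 2735 = -3188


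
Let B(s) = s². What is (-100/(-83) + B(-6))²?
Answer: 9535744/6889 ≈ 1384.2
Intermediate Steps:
(-100/(-83) + B(-6))² = (-100/(-83) + (-6)²)² = (-100*(-1/83) + 36)² = (100/83 + 36)² = (3088/83)² = 9535744/6889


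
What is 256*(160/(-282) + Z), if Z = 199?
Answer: 7162624/141 ≈ 50799.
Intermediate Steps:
256*(160/(-282) + Z) = 256*(160/(-282) + 199) = 256*(160*(-1/282) + 199) = 256*(-80/141 + 199) = 256*(27979/141) = 7162624/141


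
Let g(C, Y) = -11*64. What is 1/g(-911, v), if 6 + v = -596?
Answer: -1/704 ≈ -0.0014205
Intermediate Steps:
v = -602 (v = -6 - 596 = -602)
g(C, Y) = -704
1/g(-911, v) = 1/(-704) = -1/704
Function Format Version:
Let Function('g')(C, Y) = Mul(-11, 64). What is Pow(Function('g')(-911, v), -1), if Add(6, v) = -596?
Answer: Rational(-1, 704) ≈ -0.0014205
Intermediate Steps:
v = -602 (v = Add(-6, -596) = -602)
Function('g')(C, Y) = -704
Pow(Function('g')(-911, v), -1) = Pow(-704, -1) = Rational(-1, 704)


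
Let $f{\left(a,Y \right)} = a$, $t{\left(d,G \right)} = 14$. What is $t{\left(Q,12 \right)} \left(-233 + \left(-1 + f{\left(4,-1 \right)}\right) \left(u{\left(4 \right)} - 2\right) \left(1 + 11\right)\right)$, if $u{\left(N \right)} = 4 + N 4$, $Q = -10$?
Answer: $5810$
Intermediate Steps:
$u{\left(N \right)} = 4 + 4 N$
$t{\left(Q,12 \right)} \left(-233 + \left(-1 + f{\left(4,-1 \right)}\right) \left(u{\left(4 \right)} - 2\right) \left(1 + 11\right)\right) = 14 \left(-233 + \left(-1 + 4\right) \left(\left(4 + 4 \cdot 4\right) - 2\right) \left(1 + 11\right)\right) = 14 \left(-233 + 3 \left(\left(4 + 16\right) - 2\right) 12\right) = 14 \left(-233 + 3 \left(20 - 2\right) 12\right) = 14 \left(-233 + 3 \cdot 18 \cdot 12\right) = 14 \left(-233 + 54 \cdot 12\right) = 14 \left(-233 + 648\right) = 14 \cdot 415 = 5810$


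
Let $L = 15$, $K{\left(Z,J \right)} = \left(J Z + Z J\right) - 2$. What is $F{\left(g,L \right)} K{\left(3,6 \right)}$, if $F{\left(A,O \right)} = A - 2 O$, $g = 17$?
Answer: $-442$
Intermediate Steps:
$K{\left(Z,J \right)} = -2 + 2 J Z$ ($K{\left(Z,J \right)} = \left(J Z + J Z\right) - 2 = 2 J Z - 2 = -2 + 2 J Z$)
$F{\left(g,L \right)} K{\left(3,6 \right)} = \left(17 - 30\right) \left(-2 + 2 \cdot 6 \cdot 3\right) = \left(17 - 30\right) \left(-2 + 36\right) = \left(-13\right) 34 = -442$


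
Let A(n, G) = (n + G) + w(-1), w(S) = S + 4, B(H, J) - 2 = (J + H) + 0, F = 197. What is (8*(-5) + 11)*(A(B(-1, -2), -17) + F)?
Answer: -5278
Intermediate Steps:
B(H, J) = 2 + H + J (B(H, J) = 2 + ((J + H) + 0) = 2 + ((H + J) + 0) = 2 + (H + J) = 2 + H + J)
w(S) = 4 + S
A(n, G) = 3 + G + n (A(n, G) = (n + G) + (4 - 1) = (G + n) + 3 = 3 + G + n)
(8*(-5) + 11)*(A(B(-1, -2), -17) + F) = (8*(-5) + 11)*((3 - 17 + (2 - 1 - 2)) + 197) = (-40 + 11)*((3 - 17 - 1) + 197) = -29*(-15 + 197) = -29*182 = -5278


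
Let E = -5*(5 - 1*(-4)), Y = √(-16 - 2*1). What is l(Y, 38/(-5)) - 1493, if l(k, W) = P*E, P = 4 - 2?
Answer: -1583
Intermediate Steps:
Y = 3*I*√2 (Y = √(-16 - 2) = √(-18) = 3*I*√2 ≈ 4.2426*I)
P = 2
E = -45 (E = -5*(5 + 4) = -5*9 = -45)
l(k, W) = -90 (l(k, W) = 2*(-45) = -90)
l(Y, 38/(-5)) - 1493 = -90 - 1493 = -1583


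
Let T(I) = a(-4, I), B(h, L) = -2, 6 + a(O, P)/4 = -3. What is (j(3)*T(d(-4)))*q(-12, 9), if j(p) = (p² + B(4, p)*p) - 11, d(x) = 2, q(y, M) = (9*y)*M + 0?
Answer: -279936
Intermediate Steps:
q(y, M) = 9*M*y (q(y, M) = 9*M*y + 0 = 9*M*y)
a(O, P) = -36 (a(O, P) = -24 + 4*(-3) = -24 - 12 = -36)
T(I) = -36
j(p) = -11 + p² - 2*p (j(p) = (p² - 2*p) - 11 = -11 + p² - 2*p)
(j(3)*T(d(-4)))*q(-12, 9) = ((-11 + 3² - 2*3)*(-36))*(9*9*(-12)) = ((-11 + 9 - 6)*(-36))*(-972) = -8*(-36)*(-972) = 288*(-972) = -279936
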